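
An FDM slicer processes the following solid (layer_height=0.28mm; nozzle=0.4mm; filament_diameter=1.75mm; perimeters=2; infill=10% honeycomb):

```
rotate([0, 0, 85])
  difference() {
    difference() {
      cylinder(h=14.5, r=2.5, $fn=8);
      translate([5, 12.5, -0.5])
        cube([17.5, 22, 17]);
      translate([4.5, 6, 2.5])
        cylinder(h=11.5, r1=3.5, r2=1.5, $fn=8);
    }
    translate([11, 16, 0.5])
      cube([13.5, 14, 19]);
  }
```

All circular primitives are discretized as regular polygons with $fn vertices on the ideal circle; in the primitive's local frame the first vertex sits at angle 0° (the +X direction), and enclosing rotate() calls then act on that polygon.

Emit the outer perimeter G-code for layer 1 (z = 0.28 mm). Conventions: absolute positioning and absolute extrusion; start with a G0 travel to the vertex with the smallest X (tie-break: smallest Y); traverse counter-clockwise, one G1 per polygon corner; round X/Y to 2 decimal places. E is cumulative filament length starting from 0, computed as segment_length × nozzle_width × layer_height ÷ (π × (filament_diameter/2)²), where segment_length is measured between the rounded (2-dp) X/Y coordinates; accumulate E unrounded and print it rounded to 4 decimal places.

G0 X-2.49 Y0.22 Z0.28
G1 X-1.92 Y-1.61 E0.0893
G1 X-0.22 Y-2.49 E0.1784
G1 X1.61 Y-1.92 E0.2676
G1 X2.49 Y-0.22 E0.3568
G1 X1.92 Y1.61 E0.4460
G1 X0.22 Y2.49 E0.5352
G1 X-1.61 Y1.92 E0.6244
G1 X-2.49 Y0.22 E0.7135

At z = 0.28 mm: the r=2.5 cylinder contributes a regular 8-gon of circumradius 2.5; the 17.5×22 cube at (5, 12.5) contributes its full rectangle; the cone at (4.5, 6) is not intersected at this z (z outside [2.5, 14]); Subtracting the remaining from the first: starting from the r=2.5 cylinder, the 17.5×22 cube at (5, 12.5) misses the remaining region (no effect) — 1 connected region; the cube at (11, 16) is absent (z outside [0.5, 19.5]); Taking the first minus the rest: none of the subtracted shapes is present at this height, so the result so far is unchanged — 1 connected region; (rotated 85° about Z; rotation is an isometry so areas/perimeters/island counts are preserved). The outline is a single polygon with 8 vertices. Extrusion per mm of travel: 0.4 × 0.28 / (π × 0.875²) = 0.046564. Accumulating E over each segment gives final E = 0.7135.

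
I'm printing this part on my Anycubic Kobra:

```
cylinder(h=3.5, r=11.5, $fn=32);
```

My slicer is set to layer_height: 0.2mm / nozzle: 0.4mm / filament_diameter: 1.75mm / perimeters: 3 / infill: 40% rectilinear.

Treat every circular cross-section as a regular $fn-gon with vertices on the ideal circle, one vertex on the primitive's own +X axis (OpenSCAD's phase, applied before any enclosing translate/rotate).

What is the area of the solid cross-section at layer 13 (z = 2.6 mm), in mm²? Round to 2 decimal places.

412.81 mm²

At z = 2.6 mm: the cylinder: section is a regular 32-gon, circumradius r=11.5 (area = (32/2)·11.500²·sin(360°/32) = 412.81 mm²). Overall, the cross-section is a single solid region. Net area = 412.81 mm².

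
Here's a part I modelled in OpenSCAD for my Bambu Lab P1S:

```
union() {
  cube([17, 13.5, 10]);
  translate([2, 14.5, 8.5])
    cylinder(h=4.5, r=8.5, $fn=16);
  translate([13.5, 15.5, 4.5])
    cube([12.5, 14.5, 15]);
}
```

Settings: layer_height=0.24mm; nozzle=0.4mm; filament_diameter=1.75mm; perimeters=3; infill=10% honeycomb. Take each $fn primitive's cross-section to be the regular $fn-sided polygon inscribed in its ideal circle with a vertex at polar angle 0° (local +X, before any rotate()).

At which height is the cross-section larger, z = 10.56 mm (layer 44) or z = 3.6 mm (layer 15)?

layer 44 (z = 10.56 mm)

Layer 44 (z = 10.56): the cube is absent (z outside [0, 10]); the r=8.5 cylinder at (2, 14.5) contributes a regular 16-gon of circumradius 8.5 (area = (16/2)·8.500²·sin(360°/16) = 221.19 mm²); the cube at (13.5, 15.5) (footprint 12.5×14.5) is included at this height (area 181.25 mm²); Merging all regions: the 2 present regions are separate (no shared area or edge), so areas and boundary lengths simply add and each stays a separate island — area = 402.44 mm². So its area = 402.44 mm². Layer 15 (z = 3.6): the 17×13.5 cube contributes its full rectangle (area 229.50 mm²); the cylinder at (2, 14.5) is absent (z outside [8.5, 13]); the cube at (13.5, 15.5) is absent (z outside [4.5, 19.5]); Merging all regions: only the 17×13.5 cube is present, so the union is just that shape — area = 229.50 mm². So its area = 229.50 mm². Layer 44 is larger (402.44 vs 229.50 mm²).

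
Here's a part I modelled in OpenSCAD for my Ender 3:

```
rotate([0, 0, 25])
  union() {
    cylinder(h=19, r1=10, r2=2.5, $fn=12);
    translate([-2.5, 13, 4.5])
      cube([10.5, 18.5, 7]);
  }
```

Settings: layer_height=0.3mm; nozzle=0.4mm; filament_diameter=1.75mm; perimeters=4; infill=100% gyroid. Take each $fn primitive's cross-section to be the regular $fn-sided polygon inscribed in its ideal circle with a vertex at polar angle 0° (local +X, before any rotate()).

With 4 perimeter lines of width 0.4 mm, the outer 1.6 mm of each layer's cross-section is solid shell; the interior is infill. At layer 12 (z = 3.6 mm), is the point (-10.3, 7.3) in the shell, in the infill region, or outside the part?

outside

At z = 3.6 mm: the cone (r1=10→r2=2.5) has section circumradius 8.579 here — a regular 12-gon; the cube at (-2.5, 13) is absent (z outside [4.5, 11.5]); Combining (union): only the cone is present, so the union is just that shape — 1 connected region; (whole slice rotated 25° about Z — lengths, areas and connectivity unchanged). Overall, the cross-section is a single solid region. Undo the 25° rotation: the query point maps to (-6.250, 10.969) in the un-rotated model frame. The nearest boundary edge runs (0.00, 8.58)→(-4.29, 7.43); distance from the point to it = 4.05 mm. The point is not inside any of the regions above, so it lies outside the cross-section (4.05 mm from the nearest boundary).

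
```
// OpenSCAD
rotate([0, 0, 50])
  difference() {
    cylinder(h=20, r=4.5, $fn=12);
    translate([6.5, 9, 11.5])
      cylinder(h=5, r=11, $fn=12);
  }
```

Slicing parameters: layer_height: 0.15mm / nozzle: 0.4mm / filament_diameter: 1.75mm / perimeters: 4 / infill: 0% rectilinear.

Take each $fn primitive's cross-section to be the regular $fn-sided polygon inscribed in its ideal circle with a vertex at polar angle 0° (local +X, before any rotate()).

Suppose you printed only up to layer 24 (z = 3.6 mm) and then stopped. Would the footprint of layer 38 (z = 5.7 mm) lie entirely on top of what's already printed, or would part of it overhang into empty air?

Compare the two slices. At z = 3.6: the cylinder: section is a regular 12-gon, circumradius r=4.5 (area = (12/2)·4.500²·sin(360°/12) = 60.75 mm²); the cylinder at (6.5, 9) is absent (z outside [11.5, 16.5]); After the difference (first − rest): none of the subtracted shapes is present at this height, so the r=4.5 cylinder is unchanged — area = 60.75 mm²; (whole slice rotated 50° about Z — lengths, areas and connectivity unchanged). At z = 5.7: the r=4.5 cylinder gives a regular 12-gon of circumradius 4.5 (constant along its height) (area = (12/2)·4.500²·sin(360°/12) = 60.75 mm²); the cylinder at (6.5, 9) does not reach this height (z outside [11.5, 16.5]); Subtracting the remaining from the first: none of the subtracted shapes is present at this height, so the r=4.5 cylinder is unchanged — area = 60.75 mm²; (whole slice rotated 50° about Z — lengths, areas and connectivity unchanged). Checking containment: the cross-section at z = 5.7 is a subset of the cross-section at z = 3.6.

entirely on top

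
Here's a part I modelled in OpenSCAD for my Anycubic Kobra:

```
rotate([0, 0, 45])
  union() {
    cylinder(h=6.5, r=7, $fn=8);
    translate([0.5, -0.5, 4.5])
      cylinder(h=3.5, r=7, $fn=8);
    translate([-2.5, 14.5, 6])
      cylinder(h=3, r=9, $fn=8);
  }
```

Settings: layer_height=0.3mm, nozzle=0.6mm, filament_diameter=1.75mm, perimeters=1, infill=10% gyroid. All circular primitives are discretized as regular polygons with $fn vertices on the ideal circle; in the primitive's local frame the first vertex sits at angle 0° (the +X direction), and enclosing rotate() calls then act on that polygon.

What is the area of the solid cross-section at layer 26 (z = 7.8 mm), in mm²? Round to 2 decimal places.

At z = 7.8 mm: the cylinder is absent (z outside [0, 6.5]); the r=7 cylinder at (0.5, -0.5) gives a regular 8-gon of circumradius 7 (constant along its height) (area = (8/2)·7.000²·sin(360°/8) = 138.59 mm²); the r=9 cylinder at (-2.5, 14.5) contributes a regular 8-gon of circumradius 9 (area = (8/2)·9.000²·sin(360°/8) = 229.10 mm²); Taking the union: the 2 present regions are separate (no shared area or edge), so areas and boundary lengths simply add and each stays a separate island — area = 367.70 mm²; (whole slice rotated 45° about Z — lengths, areas and connectivity unchanged). Overall, the cross-section has 2 separate islands. Net area = 367.70 mm².

367.70 mm²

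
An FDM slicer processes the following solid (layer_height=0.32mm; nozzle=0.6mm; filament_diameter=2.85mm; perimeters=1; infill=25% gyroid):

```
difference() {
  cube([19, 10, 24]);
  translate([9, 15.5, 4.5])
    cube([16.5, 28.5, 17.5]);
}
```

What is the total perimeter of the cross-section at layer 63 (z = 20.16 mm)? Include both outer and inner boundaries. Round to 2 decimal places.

At z = 20.16 mm: the cube (footprint 19×10) is included at this height (perimeter 58.00 mm); the 16.5×28.5 cube at (9, 15.5) contributes its full rectangle (perimeter 90.00 mm); Taking the first minus the rest: starting from the 19×10 cube, the 16.5×28.5 cube at (9, 15.5) misses the remaining region (no effect) — boundary = 58.00 mm. Overall, the cross-section is a single solid region. Total boundary length (outer) = 58.00 mm.

58.00 mm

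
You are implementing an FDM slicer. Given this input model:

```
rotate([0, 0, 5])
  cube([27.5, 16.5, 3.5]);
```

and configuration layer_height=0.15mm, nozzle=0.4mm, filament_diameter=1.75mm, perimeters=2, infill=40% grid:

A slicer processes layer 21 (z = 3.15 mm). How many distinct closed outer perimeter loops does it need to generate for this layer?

At z = 3.15 mm: the cube (footprint 27.5×16.5) is included at this height; (rotated 5° about Z; rotation is an isometry so areas/perimeters/island counts are preserved). The result has 1 disconnected region.

1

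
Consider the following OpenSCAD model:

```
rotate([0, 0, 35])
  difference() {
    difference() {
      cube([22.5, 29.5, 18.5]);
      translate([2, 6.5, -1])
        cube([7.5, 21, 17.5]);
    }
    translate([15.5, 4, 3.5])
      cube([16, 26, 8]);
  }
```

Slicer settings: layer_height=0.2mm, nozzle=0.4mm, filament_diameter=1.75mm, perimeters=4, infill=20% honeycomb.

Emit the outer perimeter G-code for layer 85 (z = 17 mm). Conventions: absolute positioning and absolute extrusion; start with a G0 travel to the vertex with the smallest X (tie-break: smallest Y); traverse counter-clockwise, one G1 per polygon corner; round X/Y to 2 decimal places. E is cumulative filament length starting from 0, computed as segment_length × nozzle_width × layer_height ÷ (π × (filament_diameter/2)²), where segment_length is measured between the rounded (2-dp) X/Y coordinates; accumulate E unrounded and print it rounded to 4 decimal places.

G0 X-16.92 Y24.16 Z17.00
G1 X0.00 Y0.00 E0.9810
G1 X18.43 Y12.91 E1.7294
G1 X1.51 Y37.07 E2.7105
G1 X-16.92 Y24.16 E3.4589

At z = 17 mm: the cube (footprint 22.5×29.5) is included at this height; the cube at (2, 6.5) is absent (z outside [-1, 16.5]); Subtracting the remaining from the first: none of the subtracted shapes is present at this height, so the 22.5×29.5 cube is unchanged — 1 connected region; the cube at (15.5, 4) is not intersected at this z (z outside [3.5, 11.5]); Subtracting the remaining from the first: none of the subtracted shapes is present at this height, so the result so far is unchanged — 1 connected region; (rotated 35° about Z; rotation is an isometry so areas/perimeters/island counts are preserved). The outline is a single polygon with 4 vertices. Extrusion per mm of travel: 0.4 × 0.2 / (π × 0.875²) = 0.033260. Accumulating E over each segment gives final E = 3.4589.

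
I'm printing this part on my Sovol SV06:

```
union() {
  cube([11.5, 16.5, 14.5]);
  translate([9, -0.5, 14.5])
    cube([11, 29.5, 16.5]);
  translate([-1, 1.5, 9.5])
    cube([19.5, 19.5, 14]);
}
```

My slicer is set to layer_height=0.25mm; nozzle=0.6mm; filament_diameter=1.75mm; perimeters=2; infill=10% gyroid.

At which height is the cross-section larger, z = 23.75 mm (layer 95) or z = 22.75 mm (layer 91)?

layer 91 (z = 22.75 mm)

Layer 95 (z = 23.75): the cube does not reach this height (z outside [0, 14.5]); the 11×29.5 cube at (9, -0.5) contributes its full rectangle (area 324.50 mm²); the cube at (-1, 1.5) does not reach this height (z outside [9.5, 23.5]); Merging all regions: only the 11×29.5 cube at (9, -0.5) is present, so the union is just that shape — area = 324.50 mm². So its area = 324.50 mm². Layer 91 (z = 22.75): the cube does not reach this height (z outside [0, 14.5]); the cube at (9, -0.5) (footprint 11×29.5) is included at this height (area 324.50 mm²); the 19.5×19.5 cube at (-1, 1.5) contributes its full rectangle (area 380.25 mm²); Taking the union: the regions partially overlap — summed areas 704.75 mm² minus the doubly-counted overlap 185.25 mm² gives 519.50 mm² — area = 519.50 mm². So its area = 519.50 mm². Layer 91 is larger (519.50 vs 324.50 mm²).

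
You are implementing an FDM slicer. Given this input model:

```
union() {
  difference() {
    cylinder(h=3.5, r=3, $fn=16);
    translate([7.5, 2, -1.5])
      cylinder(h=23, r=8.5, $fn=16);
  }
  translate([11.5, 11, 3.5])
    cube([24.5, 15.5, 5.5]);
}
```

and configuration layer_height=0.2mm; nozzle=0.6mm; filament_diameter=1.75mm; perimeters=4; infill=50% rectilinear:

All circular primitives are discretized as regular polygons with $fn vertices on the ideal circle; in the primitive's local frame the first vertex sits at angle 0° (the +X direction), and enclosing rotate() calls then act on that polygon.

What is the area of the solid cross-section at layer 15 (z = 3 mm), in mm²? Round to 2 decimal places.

At z = 3 mm: the cylinder: section is a regular 16-gon, circumradius r=3 (area = (16/2)·3.000²·sin(360°/16) = 27.55 mm²); the cylinder at (7.5, 2): section is a regular 16-gon, circumradius r=8.5 (area = (16/2)·8.500²·sin(360°/16) = 221.19 mm²); After the difference (first − rest): starting from the r=3 cylinder (27.55 mm²), the r=8.5 cylinder at (7.5, 2) partially overlaps it — only the 16.47 mm² overlap (of its 221.19 mm²) is removed, clipping the outline — area = 11.09 mm²; the cube at (11.5, 11) is absent (z outside [3.5, 9]); Taking the union: only the result so far is present, so the union is just that shape — area = 11.09 mm². Overall, the cross-section is a single solid region. Net area = 11.09 mm².

11.09 mm²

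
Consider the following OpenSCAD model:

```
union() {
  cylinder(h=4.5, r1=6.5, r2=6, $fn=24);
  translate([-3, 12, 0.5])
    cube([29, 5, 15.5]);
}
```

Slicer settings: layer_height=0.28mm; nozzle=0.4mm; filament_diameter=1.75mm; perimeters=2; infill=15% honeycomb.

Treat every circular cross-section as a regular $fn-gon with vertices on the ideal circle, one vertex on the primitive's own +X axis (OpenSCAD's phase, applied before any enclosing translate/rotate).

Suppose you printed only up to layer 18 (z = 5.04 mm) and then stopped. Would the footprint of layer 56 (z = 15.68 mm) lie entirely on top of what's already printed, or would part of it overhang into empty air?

entirely on top

Compare the two slices. At z = 5.04: the cone does not reach this height (z outside [0, 4.5]); the cube at (-3, 12) is present — its section is the full 29×5 rectangle (area 145.00 mm²); Taking the union: only the 29×5 cube at (-3, 12) is present, so the union is just that shape — area = 145.00 mm². At z = 15.68: the cone does not reach this height (z outside [0, 4.5]); the cube at (-3, 12) (footprint 29×5) is included at this height (area 145.00 mm²); Merging all regions: only the 29×5 cube at (-3, 12) is present, so the union is just that shape — area = 145.00 mm². Checking containment: the cross-section at z = 15.68 is a subset of the cross-section at z = 5.04.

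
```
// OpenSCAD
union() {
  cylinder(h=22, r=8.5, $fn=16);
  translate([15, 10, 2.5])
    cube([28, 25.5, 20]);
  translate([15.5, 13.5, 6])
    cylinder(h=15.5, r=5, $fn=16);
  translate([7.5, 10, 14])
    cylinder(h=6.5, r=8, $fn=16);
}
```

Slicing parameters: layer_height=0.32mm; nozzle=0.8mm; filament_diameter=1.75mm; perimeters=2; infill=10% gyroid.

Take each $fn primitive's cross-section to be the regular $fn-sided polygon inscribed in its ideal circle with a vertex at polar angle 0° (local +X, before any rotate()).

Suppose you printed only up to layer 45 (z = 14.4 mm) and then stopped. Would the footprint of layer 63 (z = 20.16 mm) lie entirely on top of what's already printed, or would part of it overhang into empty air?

entirely on top

Compare the two slices. At z = 14.4: the cylinder: section is a regular 16-gon, circumradius r=8.5 (area = (16/2)·8.500²·sin(360°/16) = 221.19 mm²); the cube at (15, 10) is present — its section is the full 28×25.5 rectangle (area 714.00 mm²); the r=5 cylinder at (15.5, 13.5) gives a regular 16-gon of circumradius 5 (constant along its height) (area = (16/2)·5.000²·sin(360°/16) = 76.54 mm²); the cylinder at (7.5, 10): section is a regular 16-gon, circumradius r=8 (area = (16/2)·8.000²·sin(360°/16) = 195.93 mm²); Merging all regions: the regions partially overlap — summed areas 1207.66 mm² minus the doubly-counted overlap 91.66 mm² gives 1116.00 mm² — area = 1116.00 mm². At z = 20.16: the r=8.5 cylinder contributes a regular 16-gon of circumradius 8.5 (area = (16/2)·8.500²·sin(360°/16) = 221.19 mm²); the cube at (15, 10) (footprint 28×25.5) is included at this height (area 714.00 mm²); the r=5 cylinder at (15.5, 13.5) gives a regular 16-gon of circumradius 5 (constant along its height) (area = (16/2)·5.000²·sin(360°/16) = 76.54 mm²); the r=8 cylinder at (7.5, 10) gives a regular 16-gon of circumradius 8 (constant along its height) (area = (16/2)·8.000²·sin(360°/16) = 195.93 mm²); Taking the union: the regions partially overlap — summed areas 1207.66 mm² minus the doubly-counted overlap 91.66 mm² gives 1116.00 mm² — area = 1116.00 mm². Checking containment: the cross-section at z = 20.16 is a subset of the cross-section at z = 14.4.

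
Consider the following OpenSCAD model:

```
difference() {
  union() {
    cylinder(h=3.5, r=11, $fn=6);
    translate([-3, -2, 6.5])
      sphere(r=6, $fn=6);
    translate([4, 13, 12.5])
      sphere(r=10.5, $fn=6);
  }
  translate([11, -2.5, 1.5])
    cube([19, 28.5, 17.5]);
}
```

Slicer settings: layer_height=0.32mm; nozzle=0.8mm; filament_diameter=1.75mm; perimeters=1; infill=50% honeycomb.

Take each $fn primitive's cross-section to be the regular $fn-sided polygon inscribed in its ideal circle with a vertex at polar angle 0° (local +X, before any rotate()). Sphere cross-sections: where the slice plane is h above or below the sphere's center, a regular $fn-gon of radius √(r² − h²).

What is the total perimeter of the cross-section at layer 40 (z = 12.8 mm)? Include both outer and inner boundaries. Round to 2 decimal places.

61.10 mm

At z = 12.8 mm: the cylinder is absent (z outside [0, 3.5]); the sphere at (-3, -2) is not intersected at this z (|z−center|=6.300 > r=6); the r=10.5 sphere at (4, 13) contributes a regular 6-gon of circumradius √(10.5²−0.3²) = 10.496 (perimeter = 2·6·10.496·sin(180°/6) = 62.97 mm); Taking the union: only the r=10.5 sphere at (4, 13) is present, so the union is just that shape — boundary = 62.97 mm; the cube at (11, -2.5) is present — its section is the full 19×28.5 rectangle (perimeter 95.00 mm); Subtracting the remaining from the first: starting from that combined region, the 19×28.5 cube at (11, -2.5) partially overlaps it — only the 21.17 mm² overlap (of its 541.50 mm²) is removed, clipping the outline — boundary = 61.10 mm. Overall, the cross-section is a single solid region. Total boundary length (outer) = 61.10 mm.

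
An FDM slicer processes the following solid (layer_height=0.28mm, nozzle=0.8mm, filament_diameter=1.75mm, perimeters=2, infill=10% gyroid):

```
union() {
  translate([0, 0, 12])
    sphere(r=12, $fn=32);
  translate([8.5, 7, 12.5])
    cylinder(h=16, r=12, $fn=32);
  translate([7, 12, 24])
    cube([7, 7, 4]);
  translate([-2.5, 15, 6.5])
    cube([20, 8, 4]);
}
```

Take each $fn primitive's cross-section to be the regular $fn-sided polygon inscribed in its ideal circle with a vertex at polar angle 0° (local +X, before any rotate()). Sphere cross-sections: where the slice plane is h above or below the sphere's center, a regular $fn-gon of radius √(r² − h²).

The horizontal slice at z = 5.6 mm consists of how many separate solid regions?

At z = 5.6 mm: the r=12 sphere contributes a regular 32-gon of circumradius √(12²−6.4²) = 10.151; the cylinder at (8.5, 7) is not intersected at this z (z outside [12.5, 28.5]); the cube at (7, 12) is absent (z outside [24, 28]); the cube at (-2.5, 15) is not intersected at this z (z outside [6.5, 10.5]); Merging all regions: only the r=12 sphere is present, so the union is just that shape — 1 connected region. The result has 1 disconnected region.

1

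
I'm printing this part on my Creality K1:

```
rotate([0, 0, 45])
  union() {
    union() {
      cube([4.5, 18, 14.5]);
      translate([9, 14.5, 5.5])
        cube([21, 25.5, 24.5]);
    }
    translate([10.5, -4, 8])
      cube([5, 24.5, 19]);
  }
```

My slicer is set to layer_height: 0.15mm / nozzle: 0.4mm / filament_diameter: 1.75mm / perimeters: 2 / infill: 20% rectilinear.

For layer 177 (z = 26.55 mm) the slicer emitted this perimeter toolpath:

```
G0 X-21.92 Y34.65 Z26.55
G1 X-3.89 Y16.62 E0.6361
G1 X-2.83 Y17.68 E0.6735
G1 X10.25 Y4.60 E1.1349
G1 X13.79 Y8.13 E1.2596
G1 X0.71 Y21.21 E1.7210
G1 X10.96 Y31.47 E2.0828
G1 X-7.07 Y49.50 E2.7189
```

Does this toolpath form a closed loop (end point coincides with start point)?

Start point (G0): (-21.92, 34.65). End point (last G1): the path does not return to the start — open.

no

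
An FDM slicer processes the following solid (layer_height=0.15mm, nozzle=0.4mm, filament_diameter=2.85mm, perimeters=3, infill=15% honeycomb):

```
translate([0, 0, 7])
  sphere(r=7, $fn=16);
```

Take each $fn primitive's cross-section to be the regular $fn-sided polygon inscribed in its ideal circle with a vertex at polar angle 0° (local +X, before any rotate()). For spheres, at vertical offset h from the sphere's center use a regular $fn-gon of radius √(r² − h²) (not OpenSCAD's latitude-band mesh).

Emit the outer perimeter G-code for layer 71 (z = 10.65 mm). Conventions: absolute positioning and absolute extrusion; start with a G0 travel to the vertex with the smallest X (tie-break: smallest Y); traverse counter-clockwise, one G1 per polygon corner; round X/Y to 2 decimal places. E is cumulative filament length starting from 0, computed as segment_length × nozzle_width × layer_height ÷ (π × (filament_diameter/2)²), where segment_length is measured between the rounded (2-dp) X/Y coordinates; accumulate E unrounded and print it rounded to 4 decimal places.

G0 X-5.97 Y0.00 Z10.65
G1 X-5.52 Y-2.29 E0.0219
G1 X-4.22 Y-4.22 E0.0438
G1 X-2.29 Y-5.52 E0.0657
G1 X0.00 Y-5.97 E0.0877
G1 X2.29 Y-5.52 E0.1096
G1 X4.22 Y-4.22 E0.1315
G1 X5.52 Y-2.29 E0.1534
G1 X5.97 Y0.00 E0.1753
G1 X5.52 Y2.29 E0.1973
G1 X4.22 Y4.22 E0.2192
G1 X2.29 Y5.52 E0.2411
G1 X0.00 Y5.97 E0.2630
G1 X-2.29 Y5.52 E0.2850
G1 X-4.22 Y4.22 E0.3069
G1 X-5.52 Y2.29 E0.3287
G1 X-5.97 Y0.00 E0.3507

At z = 10.65 mm: the sphere: section is a regular 16-gon, circumradius = √(r²−h²) = √(7²−3.65²) = 5.973. The outline is a single polygon with 16 vertices. Extrusion per mm of travel: 0.4 × 0.15 / (π × 1.425²) = 0.009405. Accumulating E over each segment gives final E = 0.3507.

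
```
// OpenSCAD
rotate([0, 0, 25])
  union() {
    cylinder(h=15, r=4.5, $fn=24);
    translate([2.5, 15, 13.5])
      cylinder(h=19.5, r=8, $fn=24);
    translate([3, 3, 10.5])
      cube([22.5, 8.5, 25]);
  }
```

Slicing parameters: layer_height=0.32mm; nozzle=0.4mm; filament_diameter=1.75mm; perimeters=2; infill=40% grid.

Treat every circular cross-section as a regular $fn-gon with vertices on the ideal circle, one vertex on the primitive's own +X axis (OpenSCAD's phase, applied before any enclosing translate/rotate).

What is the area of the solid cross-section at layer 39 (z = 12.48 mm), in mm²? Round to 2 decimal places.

254.08 mm²

At z = 12.48 mm: the r=4.5 cylinder contributes a regular 24-gon of circumradius 4.5 (area = (24/2)·4.500²·sin(360°/24) = 62.89 mm²); the cylinder at (2.5, 15) is not intersected at this z (z outside [13.5, 33]); the cube at (3, 3) is present — its section is the full 22.5×8.5 rectangle (area 191.25 mm²); Taking the union: the regions partially overlap — summed areas 254.14 mm² minus the doubly-counted overlap 0.06 mm² gives 254.08 mm² — area = 254.08 mm²; (rotated 25° about Z; rotation is an isometry so areas/perimeters/island counts are preserved). Overall, the cross-section is a single solid region. Net area = 254.08 mm².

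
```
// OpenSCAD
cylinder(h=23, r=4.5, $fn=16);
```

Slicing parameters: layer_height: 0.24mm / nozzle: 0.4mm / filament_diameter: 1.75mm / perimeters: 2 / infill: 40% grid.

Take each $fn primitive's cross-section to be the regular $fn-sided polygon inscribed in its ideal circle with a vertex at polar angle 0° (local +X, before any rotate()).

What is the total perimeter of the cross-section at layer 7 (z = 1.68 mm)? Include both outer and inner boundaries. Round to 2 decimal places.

28.09 mm

At z = 1.68 mm: the r=4.5 cylinder gives a regular 16-gon of circumradius 4.5 (constant along its height) (perimeter = 2·16·4.500·sin(180°/16) = 28.09 mm). Overall, the cross-section is a single solid region. Total boundary length (outer) = 28.09 mm.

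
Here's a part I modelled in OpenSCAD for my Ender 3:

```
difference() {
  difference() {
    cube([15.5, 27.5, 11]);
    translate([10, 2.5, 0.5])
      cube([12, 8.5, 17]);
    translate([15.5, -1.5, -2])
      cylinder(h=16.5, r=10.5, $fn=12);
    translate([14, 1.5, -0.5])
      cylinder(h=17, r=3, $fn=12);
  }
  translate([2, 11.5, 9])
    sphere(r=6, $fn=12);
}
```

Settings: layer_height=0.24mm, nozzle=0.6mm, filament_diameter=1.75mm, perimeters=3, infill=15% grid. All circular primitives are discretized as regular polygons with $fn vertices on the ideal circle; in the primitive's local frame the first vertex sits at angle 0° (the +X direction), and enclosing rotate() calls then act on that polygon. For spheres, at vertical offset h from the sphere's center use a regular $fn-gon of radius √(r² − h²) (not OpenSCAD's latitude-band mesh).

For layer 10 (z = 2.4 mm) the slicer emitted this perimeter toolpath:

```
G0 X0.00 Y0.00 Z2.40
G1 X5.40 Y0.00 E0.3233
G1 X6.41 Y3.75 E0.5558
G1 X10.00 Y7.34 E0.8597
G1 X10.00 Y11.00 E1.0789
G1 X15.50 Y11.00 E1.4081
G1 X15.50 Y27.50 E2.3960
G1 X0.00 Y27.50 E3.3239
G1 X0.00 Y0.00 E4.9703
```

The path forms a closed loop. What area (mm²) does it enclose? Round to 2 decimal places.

343.95 mm²

Apply the shoelace formula to the sequence of (X, Y) vertices; enclosed area = 343.95 mm².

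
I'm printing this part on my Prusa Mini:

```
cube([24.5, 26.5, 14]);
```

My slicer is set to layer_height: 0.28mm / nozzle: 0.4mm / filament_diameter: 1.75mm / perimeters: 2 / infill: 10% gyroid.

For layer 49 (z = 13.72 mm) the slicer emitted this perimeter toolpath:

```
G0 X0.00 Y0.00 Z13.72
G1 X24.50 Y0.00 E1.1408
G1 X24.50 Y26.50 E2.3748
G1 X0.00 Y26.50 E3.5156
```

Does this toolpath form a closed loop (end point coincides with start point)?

Start point (G0): (0.00, 0.00). End point (last G1): the path does not return to the start — open.

no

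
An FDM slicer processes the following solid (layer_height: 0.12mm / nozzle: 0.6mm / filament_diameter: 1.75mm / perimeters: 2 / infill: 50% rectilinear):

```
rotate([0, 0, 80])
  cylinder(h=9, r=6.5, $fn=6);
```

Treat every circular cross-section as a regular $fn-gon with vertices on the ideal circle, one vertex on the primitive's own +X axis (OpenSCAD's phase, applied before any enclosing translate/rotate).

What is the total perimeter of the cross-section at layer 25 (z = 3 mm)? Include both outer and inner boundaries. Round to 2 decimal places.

39.00 mm

At z = 3 mm: the r=6.5 cylinder gives a regular 6-gon of circumradius 6.5 (constant along its height) (perimeter = 2·6·6.500·sin(180°/6) = 39.00 mm); (rotated 80° about Z; rotation is an isometry so areas/perimeters/island counts are preserved). Overall, the cross-section is a single solid region. Total boundary length (outer) = 39.00 mm.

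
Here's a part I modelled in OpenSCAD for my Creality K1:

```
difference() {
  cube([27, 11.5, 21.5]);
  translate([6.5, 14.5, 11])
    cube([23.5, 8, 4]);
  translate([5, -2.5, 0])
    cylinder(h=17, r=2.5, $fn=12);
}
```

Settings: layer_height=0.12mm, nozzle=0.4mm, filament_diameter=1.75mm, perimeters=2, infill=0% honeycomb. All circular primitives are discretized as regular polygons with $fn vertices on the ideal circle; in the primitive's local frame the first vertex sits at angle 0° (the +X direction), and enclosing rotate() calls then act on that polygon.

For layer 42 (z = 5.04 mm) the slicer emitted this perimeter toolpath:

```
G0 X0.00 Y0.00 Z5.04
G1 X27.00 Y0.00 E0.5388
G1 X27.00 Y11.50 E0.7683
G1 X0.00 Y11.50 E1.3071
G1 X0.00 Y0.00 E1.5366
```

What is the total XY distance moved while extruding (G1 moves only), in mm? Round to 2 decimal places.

Sum the Euclidean lengths of each G1 segment: total = 77.00 mm.

77.00 mm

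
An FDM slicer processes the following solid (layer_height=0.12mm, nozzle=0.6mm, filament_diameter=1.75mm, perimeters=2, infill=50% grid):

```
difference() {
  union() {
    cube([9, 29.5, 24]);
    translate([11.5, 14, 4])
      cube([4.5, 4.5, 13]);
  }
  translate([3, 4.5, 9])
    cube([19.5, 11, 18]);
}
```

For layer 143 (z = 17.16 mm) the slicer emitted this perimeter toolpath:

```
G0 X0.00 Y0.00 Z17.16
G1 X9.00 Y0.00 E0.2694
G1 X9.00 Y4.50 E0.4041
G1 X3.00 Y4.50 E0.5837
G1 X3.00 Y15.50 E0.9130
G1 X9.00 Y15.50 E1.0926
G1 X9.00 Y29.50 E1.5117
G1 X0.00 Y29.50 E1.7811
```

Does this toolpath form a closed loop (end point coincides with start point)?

no

Start point (G0): (0.00, 0.00). End point (last G1): the path does not return to the start — open.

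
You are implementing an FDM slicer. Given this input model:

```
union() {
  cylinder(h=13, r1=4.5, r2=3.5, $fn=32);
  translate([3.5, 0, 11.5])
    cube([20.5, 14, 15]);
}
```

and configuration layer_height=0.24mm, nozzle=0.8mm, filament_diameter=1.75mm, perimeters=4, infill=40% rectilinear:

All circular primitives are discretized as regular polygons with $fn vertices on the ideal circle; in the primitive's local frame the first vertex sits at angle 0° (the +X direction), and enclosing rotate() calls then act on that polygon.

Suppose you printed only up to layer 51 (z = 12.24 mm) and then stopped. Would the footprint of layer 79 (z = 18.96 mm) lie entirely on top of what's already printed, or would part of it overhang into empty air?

Compare the two slices. At z = 12.24: the cone: at t=0.942 of its height the radius interpolates to r₁+(r₂−r₁)t = 3.558, giving a regular 32-gon of that circumradius (area = (32/2)·3.558²·sin(360°/32) = 39.53 mm²); the cube at (3.5, 0) is present — its section is the full 20.5×14 rectangle (area 287.00 mm²); Taking the union: the regions partially overlap — summed areas 326.53 mm² minus the doubly-counted overlap 0.02 mm² gives 326.51 mm² — area = 326.51 mm². At z = 18.96: the cone is not intersected at this z (z outside [0, 13]); the 20.5×14 cube at (3.5, 0) contributes its full rectangle (area 287.00 mm²); Taking the union: only the 20.5×14 cube at (3.5, 0) is present, so the union is just that shape — area = 287.00 mm². Checking containment: the cross-section at z = 18.96 is a subset of the cross-section at z = 12.24.

entirely on top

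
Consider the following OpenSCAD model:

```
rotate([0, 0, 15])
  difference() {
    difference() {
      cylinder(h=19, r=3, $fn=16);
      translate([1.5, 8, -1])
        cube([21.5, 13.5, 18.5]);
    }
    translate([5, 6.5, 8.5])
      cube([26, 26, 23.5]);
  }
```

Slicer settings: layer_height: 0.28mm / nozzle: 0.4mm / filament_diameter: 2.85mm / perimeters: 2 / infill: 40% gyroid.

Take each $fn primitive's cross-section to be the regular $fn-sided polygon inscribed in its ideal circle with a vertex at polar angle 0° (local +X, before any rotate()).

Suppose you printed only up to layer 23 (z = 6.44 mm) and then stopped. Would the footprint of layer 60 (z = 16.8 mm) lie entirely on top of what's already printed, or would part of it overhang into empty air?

entirely on top

Compare the two slices. At z = 6.44: the cylinder: section is a regular 16-gon, circumradius r=3 (area = (16/2)·3.000²·sin(360°/16) = 27.55 mm²); the cube at (1.5, 8) is present — its section is the full 21.5×13.5 rectangle (area 290.25 mm²); Subtracting the remaining from the first: starting from the r=3 cylinder (27.55 mm²), the 21.5×13.5 cube at (1.5, 8) misses the remaining region (no effect) — area = 27.55 mm²; the cube at (5, 6.5) does not reach this height (z outside [8.5, 32]); Taking the first minus the rest: none of the subtracted shapes is present at this height, so the result so far is unchanged — area = 27.55 mm²; (rotated 15° about Z; rotation is an isometry so areas/perimeters/island counts are preserved). At z = 16.8: the cylinder: section is a regular 16-gon, circumradius r=3 (area = (16/2)·3.000²·sin(360°/16) = 27.55 mm²); the cube at (1.5, 8) (footprint 21.5×13.5) is included at this height (area 290.25 mm²); Subtracting the remaining from the first: starting from the r=3 cylinder (27.55 mm²), the 21.5×13.5 cube at (1.5, 8) misses the remaining region (no effect) — area = 27.55 mm²; the 26×26 cube at (5, 6.5) contributes its full rectangle (area 676.00 mm²); Subtracting the remaining from the first: starting from that combined region (27.55 mm²), the 26×26 cube at (5, 6.5) misses the remaining region (no effect) — area = 27.55 mm²; (rotated 15° about Z; rotation is an isometry so areas/perimeters/island counts are preserved). Checking containment: the cross-section at z = 16.8 is a subset of the cross-section at z = 6.44.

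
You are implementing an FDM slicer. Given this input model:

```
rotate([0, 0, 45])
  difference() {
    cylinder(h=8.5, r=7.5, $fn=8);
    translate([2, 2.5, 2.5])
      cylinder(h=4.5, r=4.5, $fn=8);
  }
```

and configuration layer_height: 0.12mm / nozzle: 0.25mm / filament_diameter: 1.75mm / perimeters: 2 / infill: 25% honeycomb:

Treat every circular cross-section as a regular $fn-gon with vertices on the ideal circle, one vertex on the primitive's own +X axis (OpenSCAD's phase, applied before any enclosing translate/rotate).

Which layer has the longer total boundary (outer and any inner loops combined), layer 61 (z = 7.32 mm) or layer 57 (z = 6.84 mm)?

layer 57 (z = 6.84 mm)

Layer 61 (z = 7.32): the cylinder: section is a regular 8-gon, circumradius r=7.5 (perimeter = 2·8·7.500·sin(180°/8) = 45.92 mm); the cylinder at (2, 2.5) does not reach this height (z outside [2.5, 7]); Taking the first minus the rest: none of the subtracted shapes is present at this height, so the r=7.5 cylinder is unchanged — boundary = 45.92 mm; (rotated 45° about Z; rotation is an isometry so areas/perimeters/island counts are preserved). So its perimeter = 45.92 mm. Layer 57 (z = 6.84): the cylinder: section is a regular 8-gon, circumradius r=7.5 (perimeter = 2·8·7.500·sin(180°/8) = 45.92 mm); the r=4.5 cylinder at (2, 2.5) contributes a regular 8-gon of circumradius 4.5 (perimeter = 2·8·4.500·sin(180°/8) = 27.55 mm); After the difference (first − rest): starting from the r=7.5 cylinder, the r=4.5 cylinder at (2, 2.5) partially overlaps it — only the 56.04 mm² overlap (of its 57.28 mm²) is removed, clipping the outline — boundary = 59.03 mm; (rotated 45° about Z; rotation is an isometry so areas/perimeters/island counts are preserved). So its perimeter = 59.03 mm. Layer 57 is larger (59.03 vs 45.92 mm).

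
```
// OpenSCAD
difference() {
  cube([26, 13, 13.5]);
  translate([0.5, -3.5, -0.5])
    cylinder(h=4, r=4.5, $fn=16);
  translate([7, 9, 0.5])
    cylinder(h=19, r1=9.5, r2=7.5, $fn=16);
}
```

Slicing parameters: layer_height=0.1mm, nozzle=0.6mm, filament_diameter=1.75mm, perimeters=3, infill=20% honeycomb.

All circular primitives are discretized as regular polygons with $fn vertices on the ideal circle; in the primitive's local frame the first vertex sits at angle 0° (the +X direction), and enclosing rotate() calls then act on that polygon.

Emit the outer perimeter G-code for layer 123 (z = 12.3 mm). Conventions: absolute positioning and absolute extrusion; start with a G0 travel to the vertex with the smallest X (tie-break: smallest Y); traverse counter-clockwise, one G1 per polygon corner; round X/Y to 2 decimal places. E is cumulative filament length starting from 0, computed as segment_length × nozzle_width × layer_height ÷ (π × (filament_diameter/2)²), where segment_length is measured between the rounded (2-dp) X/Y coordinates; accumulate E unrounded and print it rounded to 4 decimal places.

At z = 12.3 mm: the cube (footprint 26×13) is included at this height; the cylinder at (0.5, -3.5) is not intersected at this z (z outside [-0.5, 3.5]); the cone at (7, 9): at t=0.621 of its height the radius interpolates to r₁+(r₂−r₁)t = 8.258, giving a regular 16-gon of that circumradius; After the difference (first − rest): starting from the 26×13 cube, the cone at (7, 9) partially overlaps it — only the 160.38 mm² overlap (of its 208.77 mm²) is removed, clipping the outline — 1 connected region. The outline is a single polygon with 13 vertices. Extrusion per mm of travel: 0.6 × 0.1 / (π × 0.875²) = 0.024945. Accumulating E over each segment gives final E = 2.0327.

G0 X0.00 Y0.00 Z12.30
G1 X26.00 Y0.00 E0.6486
G1 X26.00 Y13.00 E0.9729
G1 X14.07 Y13.00 E1.2705
G1 X14.63 Y12.16 E1.2956
G1 X15.26 Y9.00 E1.3760
G1 X14.63 Y5.84 E1.4564
G1 X12.84 Y3.16 E1.5368
G1 X10.16 Y1.37 E1.6172
G1 X7.00 Y0.74 E1.6976
G1 X3.84 Y1.37 E1.7779
G1 X1.16 Y3.16 E1.8583
G1 X0.00 Y4.90 E1.9105
G1 X0.00 Y0.00 E2.0327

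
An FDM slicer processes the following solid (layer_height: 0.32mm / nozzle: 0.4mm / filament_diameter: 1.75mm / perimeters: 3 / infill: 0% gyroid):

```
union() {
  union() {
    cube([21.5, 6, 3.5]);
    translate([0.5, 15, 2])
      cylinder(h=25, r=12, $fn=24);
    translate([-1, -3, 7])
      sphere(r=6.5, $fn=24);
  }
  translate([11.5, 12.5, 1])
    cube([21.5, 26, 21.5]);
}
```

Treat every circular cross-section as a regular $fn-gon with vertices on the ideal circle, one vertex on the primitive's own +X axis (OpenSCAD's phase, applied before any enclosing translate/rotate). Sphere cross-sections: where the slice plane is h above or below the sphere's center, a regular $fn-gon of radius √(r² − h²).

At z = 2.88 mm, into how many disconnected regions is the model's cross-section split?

1

At z = 2.88 mm: the 21.5×6 cube contributes its full rectangle; the cylinder at (0.5, 15): section is a regular 24-gon, circumradius r=12; the r=6.5 sphere at (-1, -3) contributes a regular 24-gon of circumradius √(6.5²−4.12²) = 5.027; Merging all regions: the regions partially overlap (shared area 20.82 mm²), so overlapping operands fuse into one piece — 1 connected region; the cube at (11.5, 12.5) (footprint 21.5×26) is included at this height; Taking the union: the regions partially overlap (shared area 4.98 mm²), so overlapping operands fuse into one piece — 1 connected region. The result has 1 disconnected region.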